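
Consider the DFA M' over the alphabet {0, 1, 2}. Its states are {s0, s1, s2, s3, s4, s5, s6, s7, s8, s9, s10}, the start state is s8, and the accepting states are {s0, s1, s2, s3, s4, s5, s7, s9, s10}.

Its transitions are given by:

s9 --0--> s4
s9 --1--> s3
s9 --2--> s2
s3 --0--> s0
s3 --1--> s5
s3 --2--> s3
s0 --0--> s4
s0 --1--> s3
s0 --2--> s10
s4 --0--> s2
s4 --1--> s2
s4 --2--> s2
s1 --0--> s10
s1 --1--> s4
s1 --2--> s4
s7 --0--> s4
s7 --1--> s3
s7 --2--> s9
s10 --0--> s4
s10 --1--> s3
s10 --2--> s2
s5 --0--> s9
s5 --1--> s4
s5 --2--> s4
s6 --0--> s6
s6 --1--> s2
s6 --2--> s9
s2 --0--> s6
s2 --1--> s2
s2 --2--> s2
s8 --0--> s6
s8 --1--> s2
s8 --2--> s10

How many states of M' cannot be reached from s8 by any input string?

2

Starting at s8 and following transitions, the reachable set is {s0, s2, s3, s4, s5, s6, s8, s9, s10}. That leaves s1, s7 unreachable — 2 in total.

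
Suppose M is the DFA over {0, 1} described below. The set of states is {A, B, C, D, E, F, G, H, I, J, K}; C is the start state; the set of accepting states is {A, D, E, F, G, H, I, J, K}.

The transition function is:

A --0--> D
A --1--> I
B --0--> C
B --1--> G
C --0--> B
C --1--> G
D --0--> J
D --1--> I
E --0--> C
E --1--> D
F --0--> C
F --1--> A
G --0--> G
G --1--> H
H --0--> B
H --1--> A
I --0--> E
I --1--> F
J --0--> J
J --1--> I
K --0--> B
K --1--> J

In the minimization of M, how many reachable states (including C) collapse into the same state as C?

2

First remove the unreachable states {K}; 10 states remain.
Start with accepting vs non-accepting: {A,D,E,F,G,H,I,J} | {B,C}.
Split {A,D,E,F,G,H,I,J} by δ(·,0) → {A,D,G,I,J} and {E,F,H}.
Split {A,D,G,I,J} by δ(·,0) → {A,D,G,J} and {I}.
Split {A,D,G,J} by δ(·,1) → {A,D,J} and {G}.
The partition is now stable with 5 blocks: {A,D,J} | {B,C} | {E,F,H} | {I} | {G}.
State C belongs to the block {B,C}, which has 2 states.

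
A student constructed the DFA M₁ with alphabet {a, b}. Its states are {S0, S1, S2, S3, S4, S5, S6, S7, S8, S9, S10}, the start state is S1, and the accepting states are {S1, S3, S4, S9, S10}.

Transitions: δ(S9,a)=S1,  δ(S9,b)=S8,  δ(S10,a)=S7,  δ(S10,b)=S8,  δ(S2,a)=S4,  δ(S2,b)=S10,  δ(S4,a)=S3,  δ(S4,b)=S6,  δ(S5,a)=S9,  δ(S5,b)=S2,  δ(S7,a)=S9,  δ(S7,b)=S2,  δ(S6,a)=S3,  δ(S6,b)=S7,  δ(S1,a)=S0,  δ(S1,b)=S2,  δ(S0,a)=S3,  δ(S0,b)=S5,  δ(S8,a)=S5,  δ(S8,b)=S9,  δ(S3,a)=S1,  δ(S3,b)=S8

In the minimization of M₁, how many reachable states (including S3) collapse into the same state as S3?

2

P0 = {S1,S3,S4,S9,S10} | {S0,S2,S5,S6,S7,S8}.
Split {S1,S3,S4,S9,S10} by δ(·,a) → {S3,S4,S9} and {S1,S10}.
On input a, block {S3,S4,S9} splits into {S3,S9} and {S4}.
Refine {S0,S2,S5,S6,S7,S8} on symbol a: members go to different blocks, giving {S0,S5,S6,S7} and {S2} and {S8}.
On input b, block {S0,S5,S6,S7} splits into {S0,S6} and {S5,S7}.
Split {S1,S10} by δ(·,a) → {S1} and {S10}.
Stable partition: {S3,S9} | {S0,S6} | {S1} | {S4} | {S2} | {S8} | {S5,S7} | {S10} — 8 equivalence classes.
The equivalence class containing S3 is {S3,S9}, of size 2.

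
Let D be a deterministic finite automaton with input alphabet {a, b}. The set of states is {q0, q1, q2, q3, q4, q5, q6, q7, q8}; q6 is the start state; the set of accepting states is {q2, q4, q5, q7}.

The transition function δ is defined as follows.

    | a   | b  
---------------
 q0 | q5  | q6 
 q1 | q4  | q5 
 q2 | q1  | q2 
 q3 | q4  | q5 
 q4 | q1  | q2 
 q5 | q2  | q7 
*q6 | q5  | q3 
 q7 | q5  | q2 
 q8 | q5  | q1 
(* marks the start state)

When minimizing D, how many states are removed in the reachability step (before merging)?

2

BFS from q6 reaches {q1, q2, q3, q4, q5, q6, q7}; the 2 state(s) q0, q8 are never visited.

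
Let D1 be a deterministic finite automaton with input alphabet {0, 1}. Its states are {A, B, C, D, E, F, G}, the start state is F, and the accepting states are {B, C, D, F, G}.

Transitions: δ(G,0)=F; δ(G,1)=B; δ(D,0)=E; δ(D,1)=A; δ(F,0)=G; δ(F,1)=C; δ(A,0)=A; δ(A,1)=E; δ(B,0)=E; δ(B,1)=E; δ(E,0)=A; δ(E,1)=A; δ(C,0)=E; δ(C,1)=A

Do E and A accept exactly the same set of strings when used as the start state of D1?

Yes

First remove the unreachable states {D}; 6 states remain.
Initial partition by acceptance: {B,C,F,G} | {A,E}.
On input 0, block {B,C,F,G} splits into {B,C} and {F,G}.
The partition is now stable with 3 blocks: {B,C} | {A,E} | {F,G}.
E and A lie in the same block of the stable partition, so they are equivalent — no string distinguishes them.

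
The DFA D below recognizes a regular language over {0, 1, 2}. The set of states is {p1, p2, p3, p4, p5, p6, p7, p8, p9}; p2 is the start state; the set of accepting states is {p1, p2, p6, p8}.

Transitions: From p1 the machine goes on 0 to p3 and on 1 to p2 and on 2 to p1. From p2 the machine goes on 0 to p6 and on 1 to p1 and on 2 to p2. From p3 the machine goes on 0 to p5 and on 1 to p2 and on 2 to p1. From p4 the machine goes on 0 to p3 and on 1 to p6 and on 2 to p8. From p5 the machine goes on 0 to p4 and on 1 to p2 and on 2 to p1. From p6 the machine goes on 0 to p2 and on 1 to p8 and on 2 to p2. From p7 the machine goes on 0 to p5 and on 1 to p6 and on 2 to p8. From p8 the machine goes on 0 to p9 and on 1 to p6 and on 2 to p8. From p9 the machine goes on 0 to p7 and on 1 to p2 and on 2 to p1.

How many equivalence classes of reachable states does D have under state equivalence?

All states are reachable from the start state.
Start with accepting vs non-accepting: {p1,p2,p6,p8} | {p3,p4,p5,p7,p9}.
On input 0, block {p1,p2,p6,p8} splits into {p1,p8} and {p2,p6}.
Stable partition: {p1,p8} | {p3,p4,p5,p7,p9} | {p2,p6} — 3 equivalence classes.

3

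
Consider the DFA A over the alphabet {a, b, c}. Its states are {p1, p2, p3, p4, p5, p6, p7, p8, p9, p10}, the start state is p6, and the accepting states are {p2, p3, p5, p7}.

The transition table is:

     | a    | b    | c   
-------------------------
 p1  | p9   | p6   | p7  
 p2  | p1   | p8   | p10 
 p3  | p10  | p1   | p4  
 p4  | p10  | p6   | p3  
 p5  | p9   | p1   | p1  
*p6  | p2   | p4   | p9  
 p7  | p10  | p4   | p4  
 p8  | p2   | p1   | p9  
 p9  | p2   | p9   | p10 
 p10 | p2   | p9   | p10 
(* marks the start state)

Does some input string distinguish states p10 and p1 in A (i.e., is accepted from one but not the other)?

Yes

Reachable states from the start: {p1,p2,p3,p4,p6,p7,p8,p9,p10}. Unreachable: {p5} — drop them.
Start with accepting vs non-accepting: {p2,p3,p7} | {p1,p4,p6,p8,p9,p10}.
On input a, block {p1,p4,p6,p8,p9,p10} splits into {p6,p8,p9,p10} and {p1,p4}.
Split {p2,p3,p7} by δ(·,a) → {p3,p7} and {p2}.
On input b, block {p6,p8,p9,p10} splits into {p6,p8} and {p9,p10}.
Stable partition: {p3,p7} | {p6,p8} | {p1,p4} | {p2} | {p9,p10} — 5 equivalence classes.
p10 and p1 end up in different blocks, so they are distinguishable. For instance, the string 'a' is accepted from only p10.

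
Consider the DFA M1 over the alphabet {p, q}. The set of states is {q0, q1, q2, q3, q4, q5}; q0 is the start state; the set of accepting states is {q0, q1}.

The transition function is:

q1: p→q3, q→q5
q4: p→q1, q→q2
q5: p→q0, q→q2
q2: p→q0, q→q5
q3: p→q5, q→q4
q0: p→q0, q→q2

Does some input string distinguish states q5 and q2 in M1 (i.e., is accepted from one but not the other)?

First remove the unreachable states {q1,q3,q4}; 3 states remain.
Start with accepting vs non-accepting: {q0} | {q2,q5}.
The partition is now stable with 2 blocks: {q0} | {q2,q5}.
q5 and q2 lie in the same block of the stable partition, so they are equivalent — no string distinguishes them.

No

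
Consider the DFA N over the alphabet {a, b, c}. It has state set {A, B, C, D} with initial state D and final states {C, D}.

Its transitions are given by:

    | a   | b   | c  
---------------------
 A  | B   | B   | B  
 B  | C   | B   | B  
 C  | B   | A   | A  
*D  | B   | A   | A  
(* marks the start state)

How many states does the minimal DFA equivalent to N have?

Start with accepting vs non-accepting: {C,D} | {A,B}.
On input a, block {A,B} splits into {A} and {B}.
No further refinement is possible. Final partition (3 blocks): {C,D} | {A} | {B}.

3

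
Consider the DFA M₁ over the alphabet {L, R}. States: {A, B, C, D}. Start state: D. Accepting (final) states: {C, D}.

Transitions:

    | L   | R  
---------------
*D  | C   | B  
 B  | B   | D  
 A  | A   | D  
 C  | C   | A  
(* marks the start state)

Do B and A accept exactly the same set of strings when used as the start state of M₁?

All states are reachable from the start state.
Start with accepting vs non-accepting: {C,D} | {A,B}.
No further refinement is possible. Final partition (2 blocks): {C,D} | {A,B}.
B and A lie in the same block of the stable partition, so they are equivalent — no string distinguishes them.

Yes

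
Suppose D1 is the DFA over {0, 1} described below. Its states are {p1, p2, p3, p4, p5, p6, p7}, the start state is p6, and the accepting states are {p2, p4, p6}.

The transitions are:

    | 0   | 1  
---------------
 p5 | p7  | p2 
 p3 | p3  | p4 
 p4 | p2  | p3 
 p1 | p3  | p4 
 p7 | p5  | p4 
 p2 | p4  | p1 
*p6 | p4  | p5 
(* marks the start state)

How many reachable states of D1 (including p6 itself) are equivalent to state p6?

Every state is reachable, so we keep all 7.
Start with accepting vs non-accepting: {p2,p4,p6} | {p1,p3,p5,p7}.
No further refinement is possible. Final partition (2 blocks): {p2,p4,p6} | {p1,p3,p5,p7}.
The equivalence class containing p6 is {p2,p4,p6}, of size 3.

3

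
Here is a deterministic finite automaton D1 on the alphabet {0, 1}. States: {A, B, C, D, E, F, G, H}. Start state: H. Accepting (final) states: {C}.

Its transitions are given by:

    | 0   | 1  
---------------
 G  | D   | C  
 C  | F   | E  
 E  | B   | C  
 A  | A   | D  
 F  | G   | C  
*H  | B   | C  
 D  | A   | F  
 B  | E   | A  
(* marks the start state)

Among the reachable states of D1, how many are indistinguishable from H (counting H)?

2

All states are reachable from the start state.
Start with accepting vs non-accepting: {C} | {A,B,D,E,F,G,H}.
Split {A,B,D,E,F,G,H} by δ(·,1) → {E,F,G,H} and {A,B,D}.
Split {E,F,G,H} by δ(·,0) → {E,G,H} and {F}.
Split {A,B,D} by δ(·,0) → {A,D} and {B}.
Split {E,G,H} by δ(·,0) → {E,H} and {G}.
Split {A,D} by δ(·,1) → {A} and {D}.
No further refinement is possible. Final partition (7 blocks): {C} | {E,H} | {A} | {F} | {B} | {G} | {D}.
State H belongs to the block {E,H}, which has 2 states.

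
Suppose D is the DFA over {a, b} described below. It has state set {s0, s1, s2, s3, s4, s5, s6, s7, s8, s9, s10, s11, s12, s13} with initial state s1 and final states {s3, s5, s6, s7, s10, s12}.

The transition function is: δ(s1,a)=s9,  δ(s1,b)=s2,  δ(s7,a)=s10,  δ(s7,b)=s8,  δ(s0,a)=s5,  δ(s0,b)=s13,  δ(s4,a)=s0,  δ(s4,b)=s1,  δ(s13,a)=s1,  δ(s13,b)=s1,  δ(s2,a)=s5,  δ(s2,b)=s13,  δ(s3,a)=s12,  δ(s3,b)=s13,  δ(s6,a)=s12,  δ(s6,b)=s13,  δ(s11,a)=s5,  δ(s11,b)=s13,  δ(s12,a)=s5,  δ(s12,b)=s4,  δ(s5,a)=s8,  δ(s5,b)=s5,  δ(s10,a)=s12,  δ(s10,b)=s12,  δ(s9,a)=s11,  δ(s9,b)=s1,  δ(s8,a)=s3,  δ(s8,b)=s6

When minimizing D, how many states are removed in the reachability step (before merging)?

2

No path from s1 leads to s7, s10; the other 12 states are all reachable.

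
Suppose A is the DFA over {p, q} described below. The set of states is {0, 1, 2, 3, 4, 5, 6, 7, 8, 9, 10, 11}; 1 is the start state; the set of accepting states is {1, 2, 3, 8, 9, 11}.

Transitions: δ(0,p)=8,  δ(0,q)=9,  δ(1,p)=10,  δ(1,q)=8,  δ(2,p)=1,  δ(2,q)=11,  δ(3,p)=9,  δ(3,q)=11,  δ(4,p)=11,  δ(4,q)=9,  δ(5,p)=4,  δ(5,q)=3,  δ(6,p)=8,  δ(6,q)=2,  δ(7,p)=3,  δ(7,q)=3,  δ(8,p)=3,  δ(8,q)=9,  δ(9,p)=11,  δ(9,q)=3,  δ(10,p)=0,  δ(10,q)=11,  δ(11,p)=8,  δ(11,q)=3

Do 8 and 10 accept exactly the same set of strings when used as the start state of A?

No

States {2,4,5,6,7} cannot be reached from the start state, so discard them.
Start with accepting vs non-accepting: {1,3,8,9,11} | {0,10}.
On input p, block {1,3,8,9,11} splits into {3,8,9,11} and {1}.
Refine {0,10} on symbol p: members go to different blocks, giving {0} and {10}.
No further refinement is possible. Final partition (4 blocks): {3,8,9,11} | {0} | {1} | {10}.
8 and 10 end up in different blocks, so they are distinguishable. For instance, the string 'ε' is accepted from only 8.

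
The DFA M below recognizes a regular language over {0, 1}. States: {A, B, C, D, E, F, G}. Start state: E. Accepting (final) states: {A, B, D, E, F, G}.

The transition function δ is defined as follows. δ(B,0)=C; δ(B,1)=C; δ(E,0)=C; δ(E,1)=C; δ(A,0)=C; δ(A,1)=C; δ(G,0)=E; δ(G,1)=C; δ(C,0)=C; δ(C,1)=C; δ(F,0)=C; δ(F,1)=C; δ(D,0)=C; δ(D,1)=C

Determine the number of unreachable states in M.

5

No path from E leads to A, B, D, F, G; the other 2 states are all reachable.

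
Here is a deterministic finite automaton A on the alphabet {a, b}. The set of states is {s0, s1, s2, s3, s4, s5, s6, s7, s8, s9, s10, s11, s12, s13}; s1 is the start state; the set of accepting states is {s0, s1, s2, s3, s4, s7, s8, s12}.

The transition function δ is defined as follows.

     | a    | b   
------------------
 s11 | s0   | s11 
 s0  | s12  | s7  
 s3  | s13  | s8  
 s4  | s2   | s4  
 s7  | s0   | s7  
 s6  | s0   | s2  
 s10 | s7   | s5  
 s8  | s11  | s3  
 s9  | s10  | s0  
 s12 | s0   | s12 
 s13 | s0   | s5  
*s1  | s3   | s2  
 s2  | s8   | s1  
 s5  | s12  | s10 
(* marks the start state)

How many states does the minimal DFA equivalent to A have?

Reachable states from the start: {s0,s1,s2,s3,s5,s7,s8,s10,s11,s12,s13}. Unreachable: {s4,s6,s9} — drop them.
P0 = {s0,s1,s2,s3,s7,s8,s12} | {s5,s10,s11,s13}.
Refine {s0,s1,s2,s3,s7,s8,s12} on symbol a: members go to different blocks, giving {s0,s1,s2,s7,s12} and {s3,s8}.
Refine {s0,s1,s2,s7,s12} on symbol a: members go to different blocks, giving {s0,s7,s12} and {s1,s2}.
Stable partition: {s0,s7,s12} | {s5,s10,s11,s13} | {s3,s8} | {s1,s2} — 4 equivalence classes.

4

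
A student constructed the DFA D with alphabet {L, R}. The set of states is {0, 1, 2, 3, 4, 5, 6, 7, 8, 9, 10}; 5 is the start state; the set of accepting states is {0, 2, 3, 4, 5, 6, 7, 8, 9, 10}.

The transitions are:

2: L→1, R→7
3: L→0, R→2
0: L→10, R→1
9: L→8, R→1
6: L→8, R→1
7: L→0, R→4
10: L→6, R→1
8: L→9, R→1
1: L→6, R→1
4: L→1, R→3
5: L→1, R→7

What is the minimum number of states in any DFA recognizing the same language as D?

4

Start with accepting vs non-accepting: {0,2,3,4,5,6,7,8,9,10} | {1}.
On input L, block {0,2,3,4,5,6,7,8,9,10} splits into {0,3,6,7,8,9,10} and {2,4,5}.
Split {0,3,6,7,8,9,10} by δ(·,R) → {0,6,8,9,10} and {3,7}.
The partition is now stable with 4 blocks: {0,6,8,9,10} | {1} | {2,4,5} | {3,7}.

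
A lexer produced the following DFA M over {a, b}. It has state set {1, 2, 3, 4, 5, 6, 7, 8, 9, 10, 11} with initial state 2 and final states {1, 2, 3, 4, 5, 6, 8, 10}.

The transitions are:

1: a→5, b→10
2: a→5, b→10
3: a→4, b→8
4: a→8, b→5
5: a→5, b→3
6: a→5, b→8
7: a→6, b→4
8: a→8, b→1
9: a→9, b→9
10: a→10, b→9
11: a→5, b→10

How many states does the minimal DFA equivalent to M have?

7

First remove the unreachable states {6,7,11}; 8 states remain.
Start with accepting vs non-accepting: {1,2,3,4,5,8,10} | {9}.
Refine {1,2,3,4,5,8,10} on symbol b: members go to different blocks, giving {1,2,3,4,5,8} and {10}.
Refine {1,2,3,4,5,8} on symbol b: members go to different blocks, giving {3,4,5,8} and {1,2}.
Split {3,4,5,8} by δ(·,b) → {3,4,5} and {8}.
Refine {3,4,5} on symbol a: members go to different blocks, giving {3,5} and {4}.
On input a, block {3,5} splits into {3} and {5}.
The partition is now stable with 7 blocks: {3} | {9} | {10} | {1,2} | {8} | {4} | {5}.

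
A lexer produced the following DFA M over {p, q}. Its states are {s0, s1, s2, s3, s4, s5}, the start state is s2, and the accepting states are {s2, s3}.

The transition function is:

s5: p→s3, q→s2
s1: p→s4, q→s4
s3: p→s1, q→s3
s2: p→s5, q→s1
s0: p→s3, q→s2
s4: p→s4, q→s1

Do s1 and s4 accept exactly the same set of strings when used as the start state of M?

Yes

States {s0} cannot be reached from the start state, so discard them.
P0 = {s2,s3} | {s1,s4,s5}.
On input q, block {s2,s3} splits into {s2} and {s3}.
Refine {s1,s4,s5} on symbol p: members go to different blocks, giving {s1,s4} and {s5}.
Stable partition: {s2} | {s1,s4} | {s3} | {s5} — 4 equivalence classes.
s1 and s4 lie in the same block of the stable partition, so they are equivalent — no string distinguishes them.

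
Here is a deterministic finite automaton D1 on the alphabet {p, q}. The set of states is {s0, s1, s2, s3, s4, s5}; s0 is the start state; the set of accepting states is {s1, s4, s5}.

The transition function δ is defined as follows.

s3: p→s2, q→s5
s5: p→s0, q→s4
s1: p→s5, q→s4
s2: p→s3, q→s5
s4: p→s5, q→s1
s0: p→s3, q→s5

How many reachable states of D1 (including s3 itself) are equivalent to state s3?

3

Start with accepting vs non-accepting: {s1,s4,s5} | {s0,s2,s3}.
Refine {s1,s4,s5} on symbol p: members go to different blocks, giving {s1,s4} and {s5}.
No further refinement is possible. Final partition (3 blocks): {s1,s4} | {s0,s2,s3} | {s5}.
The equivalence class containing s3 is {s0,s2,s3}, of size 3.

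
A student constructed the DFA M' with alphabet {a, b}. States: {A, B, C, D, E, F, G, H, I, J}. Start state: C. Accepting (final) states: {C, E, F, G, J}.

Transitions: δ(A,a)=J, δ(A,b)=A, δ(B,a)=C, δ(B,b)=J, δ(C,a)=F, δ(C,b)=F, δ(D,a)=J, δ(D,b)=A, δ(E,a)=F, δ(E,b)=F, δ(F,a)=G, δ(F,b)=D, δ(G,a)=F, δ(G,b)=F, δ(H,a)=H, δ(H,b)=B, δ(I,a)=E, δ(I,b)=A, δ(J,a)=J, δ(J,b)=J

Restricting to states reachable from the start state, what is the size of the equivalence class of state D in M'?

2

Reachable states from the start: {A,C,D,F,G,J}. Unreachable: {B,E,H,I} — drop them.
Initial partition by acceptance: {C,F,G,J} | {A,D}.
On input b, block {C,F,G,J} splits into {C,G,J} and {F}.
Refine {C,G,J} on symbol a: members go to different blocks, giving {C,G} and {J}.
No further refinement is possible. Final partition (4 blocks): {C,G} | {A,D} | {F} | {J}.
The equivalence class containing D is {A,D}, of size 2.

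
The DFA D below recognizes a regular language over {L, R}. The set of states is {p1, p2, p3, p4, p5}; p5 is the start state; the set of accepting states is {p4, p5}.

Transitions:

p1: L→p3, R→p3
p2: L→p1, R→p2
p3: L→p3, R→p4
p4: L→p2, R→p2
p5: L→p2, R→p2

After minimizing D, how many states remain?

4

P0 = {p4,p5} | {p1,p2,p3}.
Split {p1,p2,p3} by δ(·,R) → {p1,p2} and {p3}.
Split {p1,p2} by δ(·,L) → {p1} and {p2}.
No further refinement is possible. Final partition (4 blocks): {p4,p5} | {p1} | {p3} | {p2}.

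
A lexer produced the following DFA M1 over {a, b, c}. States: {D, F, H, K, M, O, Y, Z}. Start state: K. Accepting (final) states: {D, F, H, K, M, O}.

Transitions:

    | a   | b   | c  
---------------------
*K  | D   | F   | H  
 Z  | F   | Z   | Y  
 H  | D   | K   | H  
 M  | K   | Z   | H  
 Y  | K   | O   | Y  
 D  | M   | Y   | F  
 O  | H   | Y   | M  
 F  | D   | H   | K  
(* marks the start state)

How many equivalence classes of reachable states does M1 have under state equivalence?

All states are reachable from the start state.
Initial partition by acceptance: {D,F,H,K,M,O} | {Y,Z}.
Split {D,F,H,K,M,O} by δ(·,b) → {D,M,O} and {F,H,K}.
Split {D,M,O} by δ(·,a) → {M,O} and {D}.
Split {M,O} by δ(·,c) → {O} and {M}.
On input b, block {Y,Z} splits into {Z} and {Y}.
No further refinement is possible. Final partition (6 blocks): {O} | {Z} | {F,H,K} | {D} | {M} | {Y}.

6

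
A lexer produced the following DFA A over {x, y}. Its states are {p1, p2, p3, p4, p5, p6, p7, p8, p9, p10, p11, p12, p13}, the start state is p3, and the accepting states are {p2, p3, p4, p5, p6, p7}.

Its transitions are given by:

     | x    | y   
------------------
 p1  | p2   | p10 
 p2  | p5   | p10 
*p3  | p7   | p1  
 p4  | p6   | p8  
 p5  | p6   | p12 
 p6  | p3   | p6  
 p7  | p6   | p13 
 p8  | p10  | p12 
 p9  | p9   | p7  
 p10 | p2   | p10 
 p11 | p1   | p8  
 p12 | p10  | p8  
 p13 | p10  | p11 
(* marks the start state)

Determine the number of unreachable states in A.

Starting at p3 and following transitions, the reachable set is {p1, p2, p3, p5, p6, p7, p8, p10, p11, p12, p13}. That leaves p4, p9 unreachable — 2 in total.

2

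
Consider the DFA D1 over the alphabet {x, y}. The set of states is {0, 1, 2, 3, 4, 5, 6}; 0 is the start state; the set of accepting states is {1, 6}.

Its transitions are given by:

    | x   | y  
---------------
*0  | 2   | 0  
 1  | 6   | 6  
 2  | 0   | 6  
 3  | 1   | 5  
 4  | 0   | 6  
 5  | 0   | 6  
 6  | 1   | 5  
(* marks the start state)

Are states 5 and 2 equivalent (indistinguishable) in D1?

Yes

Reachable states from the start: {0,1,2,5,6}. Unreachable: {3,4} — drop them.
Initial partition by acceptance: {1,6} | {0,2,5}.
Refine {1,6} on symbol y: members go to different blocks, giving {1} and {6}.
On input y, block {0,2,5} splits into {2,5} and {0}.
Stable partition: {1} | {2,5} | {6} | {0} — 4 equivalence classes.
5 and 2 lie in the same block of the stable partition, so they are equivalent — no string distinguishes them.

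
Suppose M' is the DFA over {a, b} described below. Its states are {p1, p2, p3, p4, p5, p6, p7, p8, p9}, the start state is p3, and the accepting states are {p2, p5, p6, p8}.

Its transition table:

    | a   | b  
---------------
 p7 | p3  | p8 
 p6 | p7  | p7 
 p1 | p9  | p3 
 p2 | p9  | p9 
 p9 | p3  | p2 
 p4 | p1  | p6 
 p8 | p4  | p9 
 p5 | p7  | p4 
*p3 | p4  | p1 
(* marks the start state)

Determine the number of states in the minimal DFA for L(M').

Reachable states from the start: {p1,p2,p3,p4,p6,p7,p8,p9}. Unreachable: {p5} — drop them.
Start with accepting vs non-accepting: {p2,p6,p8} | {p1,p3,p4,p7,p9}.
Refine {p1,p3,p4,p7,p9} on symbol b: members go to different blocks, giving {p4,p7,p9} and {p1,p3}.
No further refinement is possible. Final partition (3 blocks): {p2,p6,p8} | {p4,p7,p9} | {p1,p3}.

3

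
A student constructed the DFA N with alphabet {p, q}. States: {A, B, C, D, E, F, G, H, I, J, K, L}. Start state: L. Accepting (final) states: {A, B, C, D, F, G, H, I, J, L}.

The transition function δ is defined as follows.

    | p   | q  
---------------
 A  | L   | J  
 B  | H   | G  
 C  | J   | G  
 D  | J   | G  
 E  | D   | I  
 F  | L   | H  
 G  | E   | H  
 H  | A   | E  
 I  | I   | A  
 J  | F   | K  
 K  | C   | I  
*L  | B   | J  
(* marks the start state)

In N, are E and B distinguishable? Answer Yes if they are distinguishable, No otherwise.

All states are reachable from the start state.
Initial partition by acceptance: {A,B,C,D,F,G,H,I,J,L} | {E,K}.
Refine {A,B,C,D,F,G,H,I,J,L} on symbol p: members go to different blocks, giving {A,B,C,D,F,H,I,J,L} and {G}.
On input q, block {A,B,C,D,F,H,I,J,L} splits into {A,F,I,L} and {B,C,D} and {H,J}.
Split {A,F,I,L} by δ(·,p) → {A,F,I} and {L}.
On input p, block {A,F,I} splits into {A,F} and {I}.
The partition is now stable with 7 blocks: {A,F} | {E,K} | {G} | {B,C,D} | {H,J} | {L} | {I}.
E and B end up in different blocks, so they are distinguishable. For instance, the string 'ε' is accepted from only B.

Yes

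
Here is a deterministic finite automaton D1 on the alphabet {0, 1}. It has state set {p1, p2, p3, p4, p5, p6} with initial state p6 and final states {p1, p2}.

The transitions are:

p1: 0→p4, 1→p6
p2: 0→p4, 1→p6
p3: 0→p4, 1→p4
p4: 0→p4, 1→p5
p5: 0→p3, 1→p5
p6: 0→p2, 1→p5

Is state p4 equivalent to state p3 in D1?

Yes

First remove the unreachable states {p1}; 5 states remain.
P0 = {p2} | {p3,p4,p5,p6}.
Split {p3,p4,p5,p6} by δ(·,0) → {p3,p4,p5} and {p6}.
No further refinement is possible. Final partition (3 blocks): {p2} | {p3,p4,p5} | {p6}.
p4 and p3 lie in the same block of the stable partition, so they are equivalent — no string distinguishes them.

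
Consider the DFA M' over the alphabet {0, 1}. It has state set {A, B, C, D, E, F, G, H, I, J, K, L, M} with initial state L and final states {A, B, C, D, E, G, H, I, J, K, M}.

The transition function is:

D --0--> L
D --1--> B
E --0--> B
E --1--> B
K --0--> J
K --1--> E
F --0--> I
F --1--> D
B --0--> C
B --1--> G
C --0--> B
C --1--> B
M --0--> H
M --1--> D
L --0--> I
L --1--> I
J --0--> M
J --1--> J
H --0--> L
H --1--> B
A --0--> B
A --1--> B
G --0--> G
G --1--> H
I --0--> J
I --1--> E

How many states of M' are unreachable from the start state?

3

Starting at L and following transitions, the reachable set is {B, C, D, E, G, H, I, J, L, M}. That leaves A, F, K unreachable — 3 in total.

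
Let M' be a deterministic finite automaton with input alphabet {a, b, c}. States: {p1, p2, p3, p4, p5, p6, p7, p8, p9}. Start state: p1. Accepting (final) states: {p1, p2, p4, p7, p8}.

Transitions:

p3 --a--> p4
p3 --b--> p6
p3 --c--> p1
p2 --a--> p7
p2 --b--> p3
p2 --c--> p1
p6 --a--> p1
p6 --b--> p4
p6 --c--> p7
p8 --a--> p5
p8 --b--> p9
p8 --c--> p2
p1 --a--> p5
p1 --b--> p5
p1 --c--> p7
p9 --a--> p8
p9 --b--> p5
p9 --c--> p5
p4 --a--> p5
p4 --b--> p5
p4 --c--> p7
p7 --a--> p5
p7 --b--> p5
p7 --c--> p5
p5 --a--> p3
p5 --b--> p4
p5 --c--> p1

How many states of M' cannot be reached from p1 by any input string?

Starting at p1 and following transitions, the reachable set is {p1, p3, p4, p5, p6, p7}. That leaves p2, p8, p9 unreachable — 3 in total.

3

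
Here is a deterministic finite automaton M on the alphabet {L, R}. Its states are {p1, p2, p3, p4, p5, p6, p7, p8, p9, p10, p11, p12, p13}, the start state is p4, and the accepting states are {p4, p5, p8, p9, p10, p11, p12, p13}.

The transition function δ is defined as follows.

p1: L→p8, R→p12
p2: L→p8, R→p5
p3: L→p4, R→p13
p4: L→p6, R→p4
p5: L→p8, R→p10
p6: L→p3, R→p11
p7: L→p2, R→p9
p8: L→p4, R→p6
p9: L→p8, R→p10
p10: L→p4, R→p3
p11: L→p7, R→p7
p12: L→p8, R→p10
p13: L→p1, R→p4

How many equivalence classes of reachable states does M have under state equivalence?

10

Start with accepting vs non-accepting: {p4,p5,p8,p9,p10,p11,p12,p13} | {p1,p2,p3,p6,p7}.
On input L, block {p4,p5,p8,p9,p10,p11,p12,p13} splits into {p5,p8,p9,p10,p12} and {p4,p11,p13}.
Split {p5,p8,p9,p10,p12} by δ(·,L) → {p5,p9,p12} and {p8,p10}.
Refine {p1,p2,p3,p6,p7} on symbol L: members go to different blocks, giving {p1,p2} and {p6,p7} and {p3}.
Refine {p4,p11,p13} on symbol L: members go to different blocks, giving {p4,p11} and {p13}.
Refine {p4,p11} on symbol R: members go to different blocks, giving {p4} and {p11}.
Refine {p8,p10} on symbol R: members go to different blocks, giving {p8} and {p10}.
On input L, block {p6,p7} splits into {p6} and {p7}.
The partition is now stable with 10 blocks: {p5,p9,p12} | {p1,p2} | {p4} | {p8} | {p6} | {p3} | {p13} | {p11} | {p10} | {p7}.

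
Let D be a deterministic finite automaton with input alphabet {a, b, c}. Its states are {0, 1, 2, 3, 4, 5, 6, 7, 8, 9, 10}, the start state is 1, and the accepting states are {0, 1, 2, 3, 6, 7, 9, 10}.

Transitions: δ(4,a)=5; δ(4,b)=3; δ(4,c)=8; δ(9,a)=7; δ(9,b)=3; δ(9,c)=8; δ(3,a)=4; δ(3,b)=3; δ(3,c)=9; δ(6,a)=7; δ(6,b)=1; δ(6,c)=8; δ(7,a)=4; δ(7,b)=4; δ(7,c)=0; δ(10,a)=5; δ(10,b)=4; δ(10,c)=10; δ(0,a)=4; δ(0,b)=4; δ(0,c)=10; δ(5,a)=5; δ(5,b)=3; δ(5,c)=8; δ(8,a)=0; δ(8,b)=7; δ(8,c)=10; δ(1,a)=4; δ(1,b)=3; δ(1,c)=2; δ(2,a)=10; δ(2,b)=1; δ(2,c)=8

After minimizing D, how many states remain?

Reachable states from the start: {0,1,2,3,4,5,7,8,9,10}. Unreachable: {6} — drop them.
P0 = {0,1,2,3,7,9,10} | {4,5,8}.
On input a, block {0,1,2,3,7,9,10} splits into {0,1,3,7,10} and {2,9}.
On input b, block {0,1,3,7,10} splits into {0,7,10} and {1,3}.
Split {4,5,8} by δ(·,a) → {4,5} and {8}.
No further refinement is possible. Final partition (5 blocks): {0,7,10} | {4,5} | {2,9} | {1,3} | {8}.

5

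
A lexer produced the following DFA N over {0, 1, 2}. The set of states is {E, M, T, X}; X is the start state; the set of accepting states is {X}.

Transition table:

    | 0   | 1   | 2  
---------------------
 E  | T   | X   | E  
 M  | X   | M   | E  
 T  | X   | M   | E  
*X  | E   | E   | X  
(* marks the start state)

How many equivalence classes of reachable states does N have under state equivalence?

3

Every state is reachable, so we keep all 4.
Start with accepting vs non-accepting: {X} | {E,M,T}.
On input 0, block {E,M,T} splits into {M,T} and {E}.
No further refinement is possible. Final partition (3 blocks): {X} | {M,T} | {E}.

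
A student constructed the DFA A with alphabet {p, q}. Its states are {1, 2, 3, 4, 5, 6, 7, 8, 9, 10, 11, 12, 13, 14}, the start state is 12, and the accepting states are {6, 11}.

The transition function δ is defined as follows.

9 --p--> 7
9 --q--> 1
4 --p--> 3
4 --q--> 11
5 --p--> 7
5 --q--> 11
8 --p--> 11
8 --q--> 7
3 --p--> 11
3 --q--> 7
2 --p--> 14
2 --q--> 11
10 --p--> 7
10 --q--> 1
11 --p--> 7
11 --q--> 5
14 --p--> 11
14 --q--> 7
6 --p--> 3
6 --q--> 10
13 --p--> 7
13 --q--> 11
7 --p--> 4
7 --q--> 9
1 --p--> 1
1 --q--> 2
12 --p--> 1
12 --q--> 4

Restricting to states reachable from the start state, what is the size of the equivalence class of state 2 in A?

Reachable states from the start: {1,2,3,4,5,7,9,11,12,14}. Unreachable: {6,8,10,13} — drop them.
P0 = {11} | {1,2,3,4,5,7,9,12,14}.
Refine {1,2,3,4,5,7,9,12,14} on symbol p: members go to different blocks, giving {1,2,4,5,7,9,12} and {3,14}.
Refine {1,2,4,5,7,9,12} on symbol p: members go to different blocks, giving {1,5,7,9,12} and {2,4}.
On input p, block {1,5,7,9,12} splits into {1,5,9,12} and {7}.
On input p, block {1,5,9,12} splits into {1,12} and {5,9}.
Split {5,9} by δ(·,q) → {5} and {9}.
Stable partition: {11} | {1,12} | {3,14} | {2,4} | {7} | {5} | {9} — 7 equivalence classes.
State 2 belongs to the block {2,4}, which has 2 states.

2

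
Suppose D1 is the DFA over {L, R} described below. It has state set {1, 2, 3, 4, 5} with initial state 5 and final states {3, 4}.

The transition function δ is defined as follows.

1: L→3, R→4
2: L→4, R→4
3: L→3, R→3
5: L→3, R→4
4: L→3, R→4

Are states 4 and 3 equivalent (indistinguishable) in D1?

Yes

First remove the unreachable states {1,2}; 3 states remain.
Initial partition by acceptance: {3,4} | {5}.
No further refinement is possible. Final partition (2 blocks): {3,4} | {5}.
4 and 3 lie in the same block of the stable partition, so they are equivalent — no string distinguishes them.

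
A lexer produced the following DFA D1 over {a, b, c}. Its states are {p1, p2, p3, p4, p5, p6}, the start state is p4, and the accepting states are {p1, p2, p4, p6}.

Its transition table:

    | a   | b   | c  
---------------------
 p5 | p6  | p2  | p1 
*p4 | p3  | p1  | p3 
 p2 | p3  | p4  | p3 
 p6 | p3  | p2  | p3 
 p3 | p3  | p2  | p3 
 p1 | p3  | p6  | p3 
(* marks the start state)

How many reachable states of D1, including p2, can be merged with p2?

4

States {p5} cannot be reached from the start state, so discard them.
Initial partition by acceptance: {p1,p2,p4,p6} | {p3}.
Stable partition: {p1,p2,p4,p6} | {p3} — 2 equivalence classes.
State p2 belongs to the block {p1,p2,p4,p6}, which has 4 states.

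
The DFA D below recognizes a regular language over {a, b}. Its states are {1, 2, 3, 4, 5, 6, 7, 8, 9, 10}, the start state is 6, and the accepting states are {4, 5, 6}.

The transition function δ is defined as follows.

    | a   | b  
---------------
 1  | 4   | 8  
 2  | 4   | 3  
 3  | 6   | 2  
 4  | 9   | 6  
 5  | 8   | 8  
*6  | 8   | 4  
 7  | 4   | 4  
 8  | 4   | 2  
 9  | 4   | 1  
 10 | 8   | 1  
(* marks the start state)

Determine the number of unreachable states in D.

No path from 6 leads to 5, 7, 10; the other 7 states are all reachable.

3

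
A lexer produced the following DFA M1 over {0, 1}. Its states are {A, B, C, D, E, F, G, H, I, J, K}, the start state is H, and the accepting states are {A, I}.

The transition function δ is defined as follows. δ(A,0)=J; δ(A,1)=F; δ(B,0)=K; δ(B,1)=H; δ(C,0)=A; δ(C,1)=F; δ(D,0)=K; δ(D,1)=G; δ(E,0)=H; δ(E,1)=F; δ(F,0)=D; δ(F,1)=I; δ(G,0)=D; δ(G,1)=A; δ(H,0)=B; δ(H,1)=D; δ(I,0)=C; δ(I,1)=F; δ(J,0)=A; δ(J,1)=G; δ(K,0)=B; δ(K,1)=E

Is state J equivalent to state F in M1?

Initial partition by acceptance: {A,I} | {B,C,D,E,F,G,H,J,K}.
Split {B,C,D,E,F,G,H,J,K} by δ(·,0) → {B,D,E,F,G,H,K} and {C,J}.
Refine {B,D,E,F,G,H,K} on symbol 1: members go to different blocks, giving {B,D,E,H,K} and {F,G}.
Split {B,D,E,H,K} by δ(·,1) → {B,H,K} and {D,E}.
Refine {B,H,K} on symbol 1: members go to different blocks, giving {H,K} and {B}.
No further refinement is possible. Final partition (6 blocks): {A,I} | {H,K} | {C,J} | {F,G} | {D,E} | {B}.
J and F end up in different blocks, so they are distinguishable. For instance, the string '0' is accepted from only J.

No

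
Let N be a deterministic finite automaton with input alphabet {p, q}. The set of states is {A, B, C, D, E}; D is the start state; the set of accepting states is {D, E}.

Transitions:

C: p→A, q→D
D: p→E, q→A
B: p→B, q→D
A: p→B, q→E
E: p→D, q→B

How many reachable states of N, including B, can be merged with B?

First remove the unreachable states {C}; 4 states remain.
Initial partition by acceptance: {D,E} | {A,B}.
Stable partition: {D,E} | {A,B} — 2 equivalence classes.
The equivalence class containing B is {A,B}, of size 2.

2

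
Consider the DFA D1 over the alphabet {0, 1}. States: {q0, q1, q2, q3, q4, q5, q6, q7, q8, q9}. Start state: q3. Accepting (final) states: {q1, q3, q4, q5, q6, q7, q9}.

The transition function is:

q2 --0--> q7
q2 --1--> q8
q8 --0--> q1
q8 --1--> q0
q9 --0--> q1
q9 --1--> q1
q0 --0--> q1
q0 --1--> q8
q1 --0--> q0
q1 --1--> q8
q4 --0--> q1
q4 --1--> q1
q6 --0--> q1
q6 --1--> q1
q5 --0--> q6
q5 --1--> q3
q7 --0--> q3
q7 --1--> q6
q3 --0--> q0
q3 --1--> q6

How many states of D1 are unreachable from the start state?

Starting at q3 and following transitions, the reachable set is {q0, q1, q3, q6, q8}. That leaves q2, q4, q5, q7, q9 unreachable — 5 in total.

5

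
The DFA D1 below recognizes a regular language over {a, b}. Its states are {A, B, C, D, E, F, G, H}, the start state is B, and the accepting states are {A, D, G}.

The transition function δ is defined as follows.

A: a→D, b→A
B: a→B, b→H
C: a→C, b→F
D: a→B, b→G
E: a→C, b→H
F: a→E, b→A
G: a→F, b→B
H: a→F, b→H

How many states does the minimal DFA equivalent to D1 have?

8

P0 = {A,D,G} | {B,C,E,F,H}.
Refine {A,D,G} on symbol a: members go to different blocks, giving {D,G} and {A}.
Refine {D,G} on symbol b: members go to different blocks, giving {D} and {G}.
On input b, block {B,C,E,F,H} splits into {B,C,E,H} and {F}.
On input a, block {B,C,E,H} splits into {B,C,E} and {H}.
Split {B,C,E} by δ(·,b) → {B,E} and {C}.
On input a, block {B,E} splits into {B} and {E}.
Stable partition: {D} | {B} | {A} | {G} | {F} | {H} | {C} | {E} — 8 equivalence classes.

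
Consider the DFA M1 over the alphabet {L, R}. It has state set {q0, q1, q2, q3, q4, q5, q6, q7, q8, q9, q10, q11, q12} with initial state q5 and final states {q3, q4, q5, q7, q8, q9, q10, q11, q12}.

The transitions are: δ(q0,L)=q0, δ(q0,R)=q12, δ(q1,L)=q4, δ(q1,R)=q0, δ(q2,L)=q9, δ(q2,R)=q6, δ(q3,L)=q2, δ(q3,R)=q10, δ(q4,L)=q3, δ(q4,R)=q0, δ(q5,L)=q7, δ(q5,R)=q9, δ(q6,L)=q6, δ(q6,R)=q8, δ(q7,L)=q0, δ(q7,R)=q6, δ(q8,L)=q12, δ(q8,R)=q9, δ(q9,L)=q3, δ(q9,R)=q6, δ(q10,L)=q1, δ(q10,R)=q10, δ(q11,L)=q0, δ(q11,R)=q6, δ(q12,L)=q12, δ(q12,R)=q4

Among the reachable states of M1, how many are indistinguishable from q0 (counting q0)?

First remove the unreachable states {q11}; 12 states remain.
Start with accepting vs non-accepting: {q3,q4,q5,q7,q8,q9,q10,q12} | {q0,q1,q2,q6}.
Split {q3,q4,q5,q7,q8,q9,q10,q12} by δ(·,L) → {q4,q5,q8,q9,q12} and {q3,q7,q10}.
Refine {q4,q5,q8,q9,q12} on symbol L: members go to different blocks, giving {q4,q5,q9} and {q8,q12}.
Split {q4,q5,q9} by δ(·,R) → {q4,q9} and {q5}.
On input L, block {q0,q1,q2,q6} splits into {q0,q6} and {q1,q2}.
On input L, block {q3,q7,q10} splits into {q3,q10} and {q7}.
No further refinement is possible. Final partition (7 blocks): {q4,q9} | {q0,q6} | {q3,q10} | {q8,q12} | {q5} | {q1,q2} | {q7}.
The equivalence class containing q0 is {q0,q6}, of size 2.

2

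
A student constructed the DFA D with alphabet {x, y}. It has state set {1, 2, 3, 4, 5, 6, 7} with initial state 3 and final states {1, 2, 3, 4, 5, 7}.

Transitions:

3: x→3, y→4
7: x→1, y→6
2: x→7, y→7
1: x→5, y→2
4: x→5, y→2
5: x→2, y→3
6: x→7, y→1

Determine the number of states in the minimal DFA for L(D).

6

Every state is reachable, so we keep all 7.
Start with accepting vs non-accepting: {1,2,3,4,5,7} | {6}.
Refine {1,2,3,4,5,7} on symbol y: members go to different blocks, giving {1,2,3,4,5} and {7}.
On input x, block {1,2,3,4,5} splits into {1,3,4,5} and {2}.
Refine {1,3,4,5} on symbol x: members go to different blocks, giving {1,3,4} and {5}.
Split {1,3,4} by δ(·,x) → {1,4} and {3}.
Stable partition: {1,4} | {6} | {7} | {2} | {5} | {3} — 6 equivalence classes.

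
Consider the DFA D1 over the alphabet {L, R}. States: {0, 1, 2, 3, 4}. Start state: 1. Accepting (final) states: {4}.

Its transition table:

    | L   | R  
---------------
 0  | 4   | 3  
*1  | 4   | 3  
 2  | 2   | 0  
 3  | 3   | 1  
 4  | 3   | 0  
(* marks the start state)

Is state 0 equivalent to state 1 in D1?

Yes

First remove the unreachable states {2}; 4 states remain.
Initial partition by acceptance: {4} | {0,1,3}.
On input L, block {0,1,3} splits into {0,1} and {3}.
The partition is now stable with 3 blocks: {4} | {0,1} | {3}.
0 and 1 lie in the same block of the stable partition, so they are equivalent — no string distinguishes them.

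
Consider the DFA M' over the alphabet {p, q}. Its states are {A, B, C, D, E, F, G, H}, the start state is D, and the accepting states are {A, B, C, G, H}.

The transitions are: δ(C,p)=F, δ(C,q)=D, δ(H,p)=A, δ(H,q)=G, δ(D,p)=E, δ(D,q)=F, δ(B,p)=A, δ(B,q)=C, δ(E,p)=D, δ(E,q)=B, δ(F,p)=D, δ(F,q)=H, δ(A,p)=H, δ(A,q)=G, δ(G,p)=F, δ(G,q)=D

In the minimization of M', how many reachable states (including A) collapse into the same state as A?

3

P0 = {A,B,C,G,H} | {D,E,F}.
On input p, block {A,B,C,G,H} splits into {A,B,H} and {C,G}.
On input q, block {D,E,F} splits into {E,F} and {D}.
Stable partition: {A,B,H} | {E,F} | {C,G} | {D} — 4 equivalence classes.
The equivalence class containing A is {A,B,H}, of size 3.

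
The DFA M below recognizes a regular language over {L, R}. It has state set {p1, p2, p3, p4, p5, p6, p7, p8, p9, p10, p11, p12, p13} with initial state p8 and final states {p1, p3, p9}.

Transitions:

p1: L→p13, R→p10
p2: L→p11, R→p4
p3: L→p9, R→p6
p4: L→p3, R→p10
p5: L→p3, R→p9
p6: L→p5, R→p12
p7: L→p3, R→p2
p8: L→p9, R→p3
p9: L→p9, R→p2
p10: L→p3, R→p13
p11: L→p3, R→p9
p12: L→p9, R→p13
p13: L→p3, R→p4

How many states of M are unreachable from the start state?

2

Starting at p8 and following transitions, the reachable set is {p2, p3, p4, p5, p6, p8, p9, p10, p11, p12, p13}. That leaves p1, p7 unreachable — 2 in total.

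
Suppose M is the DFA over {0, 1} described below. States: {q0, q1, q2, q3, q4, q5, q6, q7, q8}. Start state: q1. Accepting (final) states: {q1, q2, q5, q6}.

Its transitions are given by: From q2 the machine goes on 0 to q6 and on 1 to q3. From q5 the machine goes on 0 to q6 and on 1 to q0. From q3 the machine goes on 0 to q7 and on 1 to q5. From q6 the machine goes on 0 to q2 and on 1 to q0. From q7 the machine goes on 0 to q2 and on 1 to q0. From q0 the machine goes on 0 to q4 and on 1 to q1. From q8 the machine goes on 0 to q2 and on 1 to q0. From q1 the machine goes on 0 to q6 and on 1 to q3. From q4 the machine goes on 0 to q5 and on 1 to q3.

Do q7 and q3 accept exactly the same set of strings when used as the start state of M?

Reachable states from the start: {q0,q1,q2,q3,q4,q5,q6,q7}. Unreachable: {q8} — drop them.
Initial partition by acceptance: {q1,q2,q5,q6} | {q0,q3,q4,q7}.
Refine {q0,q3,q4,q7} on symbol 0: members go to different blocks, giving {q0,q3} and {q4,q7}.
No further refinement is possible. Final partition (3 blocks): {q1,q2,q5,q6} | {q0,q3} | {q4,q7}.
q7 and q3 end up in different blocks, so they are distinguishable. For instance, the string '0' is accepted from only q7.

No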